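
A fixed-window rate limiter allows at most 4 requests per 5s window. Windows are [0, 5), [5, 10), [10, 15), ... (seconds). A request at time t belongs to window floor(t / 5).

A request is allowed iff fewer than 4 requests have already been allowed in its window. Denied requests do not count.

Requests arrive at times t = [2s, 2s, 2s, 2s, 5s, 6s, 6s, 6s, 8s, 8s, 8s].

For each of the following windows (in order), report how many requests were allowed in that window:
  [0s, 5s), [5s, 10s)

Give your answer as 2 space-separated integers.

Processing requests:
  req#1 t=2s (window 0): ALLOW
  req#2 t=2s (window 0): ALLOW
  req#3 t=2s (window 0): ALLOW
  req#4 t=2s (window 0): ALLOW
  req#5 t=5s (window 1): ALLOW
  req#6 t=6s (window 1): ALLOW
  req#7 t=6s (window 1): ALLOW
  req#8 t=6s (window 1): ALLOW
  req#9 t=8s (window 1): DENY
  req#10 t=8s (window 1): DENY
  req#11 t=8s (window 1): DENY

Allowed counts by window: 4 4

Answer: 4 4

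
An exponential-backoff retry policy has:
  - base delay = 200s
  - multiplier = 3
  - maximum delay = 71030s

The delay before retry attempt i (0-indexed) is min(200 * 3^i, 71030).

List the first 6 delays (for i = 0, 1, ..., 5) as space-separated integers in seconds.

Answer: 200 600 1800 5400 16200 48600

Derivation:
Computing each delay:
  i=0: min(200*3^0, 71030) = 200
  i=1: min(200*3^1, 71030) = 600
  i=2: min(200*3^2, 71030) = 1800
  i=3: min(200*3^3, 71030) = 5400
  i=4: min(200*3^4, 71030) = 16200
  i=5: min(200*3^5, 71030) = 48600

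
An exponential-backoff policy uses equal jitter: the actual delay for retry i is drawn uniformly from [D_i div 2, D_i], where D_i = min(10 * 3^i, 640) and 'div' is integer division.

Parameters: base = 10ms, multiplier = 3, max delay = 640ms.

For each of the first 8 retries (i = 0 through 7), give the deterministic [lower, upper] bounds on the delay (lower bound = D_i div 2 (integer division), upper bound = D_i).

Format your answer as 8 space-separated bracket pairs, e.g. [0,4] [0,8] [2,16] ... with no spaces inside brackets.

Answer: [5,10] [15,30] [45,90] [135,270] [320,640] [320,640] [320,640] [320,640]

Derivation:
Computing bounds per retry:
  i=0: D_i=min(10*3^0,640)=10, bounds=[5,10]
  i=1: D_i=min(10*3^1,640)=30, bounds=[15,30]
  i=2: D_i=min(10*3^2,640)=90, bounds=[45,90]
  i=3: D_i=min(10*3^3,640)=270, bounds=[135,270]
  i=4: D_i=min(10*3^4,640)=640, bounds=[320,640]
  i=5: D_i=min(10*3^5,640)=640, bounds=[320,640]
  i=6: D_i=min(10*3^6,640)=640, bounds=[320,640]
  i=7: D_i=min(10*3^7,640)=640, bounds=[320,640]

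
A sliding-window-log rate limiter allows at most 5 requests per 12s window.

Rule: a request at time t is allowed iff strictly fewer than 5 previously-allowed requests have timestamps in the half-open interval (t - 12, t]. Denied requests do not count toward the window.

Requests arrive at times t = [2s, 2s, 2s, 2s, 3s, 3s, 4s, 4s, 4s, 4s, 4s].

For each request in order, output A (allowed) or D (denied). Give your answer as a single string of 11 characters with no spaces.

Tracking allowed requests in the window:
  req#1 t=2s: ALLOW
  req#2 t=2s: ALLOW
  req#3 t=2s: ALLOW
  req#4 t=2s: ALLOW
  req#5 t=3s: ALLOW
  req#6 t=3s: DENY
  req#7 t=4s: DENY
  req#8 t=4s: DENY
  req#9 t=4s: DENY
  req#10 t=4s: DENY
  req#11 t=4s: DENY

Answer: AAAAADDDDDD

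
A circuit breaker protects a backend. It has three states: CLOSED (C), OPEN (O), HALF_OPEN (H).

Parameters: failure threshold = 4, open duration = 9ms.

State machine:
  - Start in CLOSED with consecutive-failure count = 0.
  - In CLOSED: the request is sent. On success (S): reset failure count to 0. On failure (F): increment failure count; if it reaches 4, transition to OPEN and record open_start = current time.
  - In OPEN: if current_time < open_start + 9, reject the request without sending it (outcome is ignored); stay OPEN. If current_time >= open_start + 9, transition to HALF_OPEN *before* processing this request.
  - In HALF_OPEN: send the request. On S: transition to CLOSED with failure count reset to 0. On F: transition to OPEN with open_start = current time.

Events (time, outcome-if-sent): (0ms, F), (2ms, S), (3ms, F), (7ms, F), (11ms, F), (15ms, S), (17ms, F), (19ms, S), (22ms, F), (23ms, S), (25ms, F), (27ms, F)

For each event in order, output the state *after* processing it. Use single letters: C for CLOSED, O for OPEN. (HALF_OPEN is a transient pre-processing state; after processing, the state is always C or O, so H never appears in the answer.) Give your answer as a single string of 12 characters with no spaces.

State after each event:
  event#1 t=0ms outcome=F: state=CLOSED
  event#2 t=2ms outcome=S: state=CLOSED
  event#3 t=3ms outcome=F: state=CLOSED
  event#4 t=7ms outcome=F: state=CLOSED
  event#5 t=11ms outcome=F: state=CLOSED
  event#6 t=15ms outcome=S: state=CLOSED
  event#7 t=17ms outcome=F: state=CLOSED
  event#8 t=19ms outcome=S: state=CLOSED
  event#9 t=22ms outcome=F: state=CLOSED
  event#10 t=23ms outcome=S: state=CLOSED
  event#11 t=25ms outcome=F: state=CLOSED
  event#12 t=27ms outcome=F: state=CLOSED

Answer: CCCCCCCCCCCC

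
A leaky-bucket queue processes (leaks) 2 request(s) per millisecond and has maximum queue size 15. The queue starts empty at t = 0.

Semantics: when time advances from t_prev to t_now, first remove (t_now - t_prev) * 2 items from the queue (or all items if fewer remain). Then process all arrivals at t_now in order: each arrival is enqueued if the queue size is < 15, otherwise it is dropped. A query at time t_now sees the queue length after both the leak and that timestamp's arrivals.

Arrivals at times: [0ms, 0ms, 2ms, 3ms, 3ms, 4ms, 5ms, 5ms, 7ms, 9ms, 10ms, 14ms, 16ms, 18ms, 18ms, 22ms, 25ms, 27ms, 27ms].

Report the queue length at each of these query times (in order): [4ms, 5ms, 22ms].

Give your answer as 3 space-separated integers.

Queue lengths at query times:
  query t=4ms: backlog = 1
  query t=5ms: backlog = 2
  query t=22ms: backlog = 1

Answer: 1 2 1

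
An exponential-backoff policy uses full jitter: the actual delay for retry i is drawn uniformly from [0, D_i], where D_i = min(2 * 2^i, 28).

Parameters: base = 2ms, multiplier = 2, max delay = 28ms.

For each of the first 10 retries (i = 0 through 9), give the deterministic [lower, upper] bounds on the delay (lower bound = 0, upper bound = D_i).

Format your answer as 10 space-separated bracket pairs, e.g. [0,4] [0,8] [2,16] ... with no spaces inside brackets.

Computing bounds per retry:
  i=0: D_i=min(2*2^0,28)=2, bounds=[0,2]
  i=1: D_i=min(2*2^1,28)=4, bounds=[0,4]
  i=2: D_i=min(2*2^2,28)=8, bounds=[0,8]
  i=3: D_i=min(2*2^3,28)=16, bounds=[0,16]
  i=4: D_i=min(2*2^4,28)=28, bounds=[0,28]
  i=5: D_i=min(2*2^5,28)=28, bounds=[0,28]
  i=6: D_i=min(2*2^6,28)=28, bounds=[0,28]
  i=7: D_i=min(2*2^7,28)=28, bounds=[0,28]
  i=8: D_i=min(2*2^8,28)=28, bounds=[0,28]
  i=9: D_i=min(2*2^9,28)=28, bounds=[0,28]

Answer: [0,2] [0,4] [0,8] [0,16] [0,28] [0,28] [0,28] [0,28] [0,28] [0,28]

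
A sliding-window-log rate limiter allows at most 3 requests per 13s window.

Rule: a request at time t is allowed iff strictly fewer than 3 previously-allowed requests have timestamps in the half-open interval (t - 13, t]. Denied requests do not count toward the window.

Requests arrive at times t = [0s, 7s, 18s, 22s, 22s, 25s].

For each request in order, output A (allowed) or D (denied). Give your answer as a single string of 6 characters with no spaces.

Tracking allowed requests in the window:
  req#1 t=0s: ALLOW
  req#2 t=7s: ALLOW
  req#3 t=18s: ALLOW
  req#4 t=22s: ALLOW
  req#5 t=22s: ALLOW
  req#6 t=25s: DENY

Answer: AAAAAD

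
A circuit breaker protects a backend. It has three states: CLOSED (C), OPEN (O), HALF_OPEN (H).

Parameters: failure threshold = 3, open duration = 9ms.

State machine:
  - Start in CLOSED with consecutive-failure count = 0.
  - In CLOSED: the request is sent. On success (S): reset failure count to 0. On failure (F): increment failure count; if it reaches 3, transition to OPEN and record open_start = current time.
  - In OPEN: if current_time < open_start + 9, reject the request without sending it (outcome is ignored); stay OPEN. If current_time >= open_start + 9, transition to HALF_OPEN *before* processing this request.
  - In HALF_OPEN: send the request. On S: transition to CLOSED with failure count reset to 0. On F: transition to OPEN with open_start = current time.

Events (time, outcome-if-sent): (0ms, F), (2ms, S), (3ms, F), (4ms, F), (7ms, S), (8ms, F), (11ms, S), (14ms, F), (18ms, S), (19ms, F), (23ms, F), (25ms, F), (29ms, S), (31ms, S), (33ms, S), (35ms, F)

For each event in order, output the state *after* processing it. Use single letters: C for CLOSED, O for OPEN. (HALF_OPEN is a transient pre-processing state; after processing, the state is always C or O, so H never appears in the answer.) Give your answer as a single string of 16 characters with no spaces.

State after each event:
  event#1 t=0ms outcome=F: state=CLOSED
  event#2 t=2ms outcome=S: state=CLOSED
  event#3 t=3ms outcome=F: state=CLOSED
  event#4 t=4ms outcome=F: state=CLOSED
  event#5 t=7ms outcome=S: state=CLOSED
  event#6 t=8ms outcome=F: state=CLOSED
  event#7 t=11ms outcome=S: state=CLOSED
  event#8 t=14ms outcome=F: state=CLOSED
  event#9 t=18ms outcome=S: state=CLOSED
  event#10 t=19ms outcome=F: state=CLOSED
  event#11 t=23ms outcome=F: state=CLOSED
  event#12 t=25ms outcome=F: state=OPEN
  event#13 t=29ms outcome=S: state=OPEN
  event#14 t=31ms outcome=S: state=OPEN
  event#15 t=33ms outcome=S: state=OPEN
  event#16 t=35ms outcome=F: state=OPEN

Answer: CCCCCCCCCCCOOOOO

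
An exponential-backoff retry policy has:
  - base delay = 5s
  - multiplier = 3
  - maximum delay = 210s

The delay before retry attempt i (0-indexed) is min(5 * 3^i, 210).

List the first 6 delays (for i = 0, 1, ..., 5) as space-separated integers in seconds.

Answer: 5 15 45 135 210 210

Derivation:
Computing each delay:
  i=0: min(5*3^0, 210) = 5
  i=1: min(5*3^1, 210) = 15
  i=2: min(5*3^2, 210) = 45
  i=3: min(5*3^3, 210) = 135
  i=4: min(5*3^4, 210) = 210
  i=5: min(5*3^5, 210) = 210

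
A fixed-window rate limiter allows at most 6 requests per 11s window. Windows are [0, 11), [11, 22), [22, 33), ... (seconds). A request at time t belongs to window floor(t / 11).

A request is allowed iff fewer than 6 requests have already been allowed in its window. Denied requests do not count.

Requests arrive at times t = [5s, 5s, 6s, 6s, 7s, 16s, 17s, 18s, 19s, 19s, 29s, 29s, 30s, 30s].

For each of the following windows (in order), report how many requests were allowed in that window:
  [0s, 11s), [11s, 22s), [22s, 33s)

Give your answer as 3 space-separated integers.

Processing requests:
  req#1 t=5s (window 0): ALLOW
  req#2 t=5s (window 0): ALLOW
  req#3 t=6s (window 0): ALLOW
  req#4 t=6s (window 0): ALLOW
  req#5 t=7s (window 0): ALLOW
  req#6 t=16s (window 1): ALLOW
  req#7 t=17s (window 1): ALLOW
  req#8 t=18s (window 1): ALLOW
  req#9 t=19s (window 1): ALLOW
  req#10 t=19s (window 1): ALLOW
  req#11 t=29s (window 2): ALLOW
  req#12 t=29s (window 2): ALLOW
  req#13 t=30s (window 2): ALLOW
  req#14 t=30s (window 2): ALLOW

Allowed counts by window: 5 5 4

Answer: 5 5 4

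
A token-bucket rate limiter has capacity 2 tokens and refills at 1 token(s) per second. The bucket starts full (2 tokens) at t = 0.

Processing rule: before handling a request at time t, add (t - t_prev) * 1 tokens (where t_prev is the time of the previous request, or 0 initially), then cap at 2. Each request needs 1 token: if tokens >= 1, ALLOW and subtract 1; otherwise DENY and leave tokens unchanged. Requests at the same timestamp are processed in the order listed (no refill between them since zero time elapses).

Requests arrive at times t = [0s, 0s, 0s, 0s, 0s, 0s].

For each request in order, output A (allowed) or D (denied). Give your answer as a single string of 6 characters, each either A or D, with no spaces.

Simulating step by step:
  req#1 t=0s: ALLOW
  req#2 t=0s: ALLOW
  req#3 t=0s: DENY
  req#4 t=0s: DENY
  req#5 t=0s: DENY
  req#6 t=0s: DENY

Answer: AADDDD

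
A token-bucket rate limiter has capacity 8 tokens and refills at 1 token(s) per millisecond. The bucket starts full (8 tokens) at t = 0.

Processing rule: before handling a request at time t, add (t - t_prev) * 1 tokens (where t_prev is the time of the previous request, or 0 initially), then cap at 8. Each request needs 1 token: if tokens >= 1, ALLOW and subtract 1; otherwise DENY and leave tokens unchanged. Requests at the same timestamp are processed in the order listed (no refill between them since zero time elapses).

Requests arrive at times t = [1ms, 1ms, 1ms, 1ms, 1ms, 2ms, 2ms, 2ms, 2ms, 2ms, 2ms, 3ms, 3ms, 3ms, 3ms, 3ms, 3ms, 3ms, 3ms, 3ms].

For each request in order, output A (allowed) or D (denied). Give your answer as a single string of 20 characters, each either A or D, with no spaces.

Simulating step by step:
  req#1 t=1ms: ALLOW
  req#2 t=1ms: ALLOW
  req#3 t=1ms: ALLOW
  req#4 t=1ms: ALLOW
  req#5 t=1ms: ALLOW
  req#6 t=2ms: ALLOW
  req#7 t=2ms: ALLOW
  req#8 t=2ms: ALLOW
  req#9 t=2ms: ALLOW
  req#10 t=2ms: DENY
  req#11 t=2ms: DENY
  req#12 t=3ms: ALLOW
  req#13 t=3ms: DENY
  req#14 t=3ms: DENY
  req#15 t=3ms: DENY
  req#16 t=3ms: DENY
  req#17 t=3ms: DENY
  req#18 t=3ms: DENY
  req#19 t=3ms: DENY
  req#20 t=3ms: DENY

Answer: AAAAAAAAADDADDDDDDDD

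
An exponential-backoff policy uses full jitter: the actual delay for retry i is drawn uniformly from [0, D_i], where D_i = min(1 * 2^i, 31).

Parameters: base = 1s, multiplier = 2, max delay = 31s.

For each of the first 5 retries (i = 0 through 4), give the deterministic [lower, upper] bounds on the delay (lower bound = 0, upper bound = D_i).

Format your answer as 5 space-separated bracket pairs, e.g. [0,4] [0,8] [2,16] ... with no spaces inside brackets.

Computing bounds per retry:
  i=0: D_i=min(1*2^0,31)=1, bounds=[0,1]
  i=1: D_i=min(1*2^1,31)=2, bounds=[0,2]
  i=2: D_i=min(1*2^2,31)=4, bounds=[0,4]
  i=3: D_i=min(1*2^3,31)=8, bounds=[0,8]
  i=4: D_i=min(1*2^4,31)=16, bounds=[0,16]

Answer: [0,1] [0,2] [0,4] [0,8] [0,16]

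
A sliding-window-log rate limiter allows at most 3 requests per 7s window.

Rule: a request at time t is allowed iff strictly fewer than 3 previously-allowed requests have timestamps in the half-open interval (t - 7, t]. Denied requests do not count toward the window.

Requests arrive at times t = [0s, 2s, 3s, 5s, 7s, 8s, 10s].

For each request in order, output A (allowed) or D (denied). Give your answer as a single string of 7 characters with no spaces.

Answer: AAADADA

Derivation:
Tracking allowed requests in the window:
  req#1 t=0s: ALLOW
  req#2 t=2s: ALLOW
  req#3 t=3s: ALLOW
  req#4 t=5s: DENY
  req#5 t=7s: ALLOW
  req#6 t=8s: DENY
  req#7 t=10s: ALLOW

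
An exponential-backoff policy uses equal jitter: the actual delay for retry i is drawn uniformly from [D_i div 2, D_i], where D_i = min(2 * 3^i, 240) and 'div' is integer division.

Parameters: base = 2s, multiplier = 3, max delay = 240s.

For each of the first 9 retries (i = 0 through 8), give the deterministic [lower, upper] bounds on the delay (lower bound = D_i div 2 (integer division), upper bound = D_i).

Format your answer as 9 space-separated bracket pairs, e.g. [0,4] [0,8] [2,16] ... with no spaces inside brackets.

Computing bounds per retry:
  i=0: D_i=min(2*3^0,240)=2, bounds=[1,2]
  i=1: D_i=min(2*3^1,240)=6, bounds=[3,6]
  i=2: D_i=min(2*3^2,240)=18, bounds=[9,18]
  i=3: D_i=min(2*3^3,240)=54, bounds=[27,54]
  i=4: D_i=min(2*3^4,240)=162, bounds=[81,162]
  i=5: D_i=min(2*3^5,240)=240, bounds=[120,240]
  i=6: D_i=min(2*3^6,240)=240, bounds=[120,240]
  i=7: D_i=min(2*3^7,240)=240, bounds=[120,240]
  i=8: D_i=min(2*3^8,240)=240, bounds=[120,240]

Answer: [1,2] [3,6] [9,18] [27,54] [81,162] [120,240] [120,240] [120,240] [120,240]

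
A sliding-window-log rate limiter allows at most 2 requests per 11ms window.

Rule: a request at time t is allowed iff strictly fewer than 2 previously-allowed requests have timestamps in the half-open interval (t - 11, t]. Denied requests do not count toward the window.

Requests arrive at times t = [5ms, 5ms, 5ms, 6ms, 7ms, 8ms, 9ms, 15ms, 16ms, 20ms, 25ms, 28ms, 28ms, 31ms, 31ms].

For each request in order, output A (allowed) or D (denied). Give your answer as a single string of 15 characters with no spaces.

Answer: AADDDDDDAADADAD

Derivation:
Tracking allowed requests in the window:
  req#1 t=5ms: ALLOW
  req#2 t=5ms: ALLOW
  req#3 t=5ms: DENY
  req#4 t=6ms: DENY
  req#5 t=7ms: DENY
  req#6 t=8ms: DENY
  req#7 t=9ms: DENY
  req#8 t=15ms: DENY
  req#9 t=16ms: ALLOW
  req#10 t=20ms: ALLOW
  req#11 t=25ms: DENY
  req#12 t=28ms: ALLOW
  req#13 t=28ms: DENY
  req#14 t=31ms: ALLOW
  req#15 t=31ms: DENY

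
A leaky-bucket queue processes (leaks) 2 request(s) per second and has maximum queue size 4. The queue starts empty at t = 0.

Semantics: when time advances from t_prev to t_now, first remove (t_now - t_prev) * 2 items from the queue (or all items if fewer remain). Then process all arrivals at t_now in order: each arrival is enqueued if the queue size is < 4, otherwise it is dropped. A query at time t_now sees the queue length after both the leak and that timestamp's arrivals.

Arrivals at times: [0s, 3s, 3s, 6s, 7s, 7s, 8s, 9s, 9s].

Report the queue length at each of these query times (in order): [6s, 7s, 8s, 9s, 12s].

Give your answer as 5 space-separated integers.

Queue lengths at query times:
  query t=6s: backlog = 1
  query t=7s: backlog = 2
  query t=8s: backlog = 1
  query t=9s: backlog = 2
  query t=12s: backlog = 0

Answer: 1 2 1 2 0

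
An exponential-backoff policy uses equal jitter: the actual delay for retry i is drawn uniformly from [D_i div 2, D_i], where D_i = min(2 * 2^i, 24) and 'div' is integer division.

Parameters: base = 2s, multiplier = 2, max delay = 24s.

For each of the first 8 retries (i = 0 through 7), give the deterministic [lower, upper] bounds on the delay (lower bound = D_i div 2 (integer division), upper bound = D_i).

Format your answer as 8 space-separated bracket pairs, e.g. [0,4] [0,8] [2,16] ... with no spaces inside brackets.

Answer: [1,2] [2,4] [4,8] [8,16] [12,24] [12,24] [12,24] [12,24]

Derivation:
Computing bounds per retry:
  i=0: D_i=min(2*2^0,24)=2, bounds=[1,2]
  i=1: D_i=min(2*2^1,24)=4, bounds=[2,4]
  i=2: D_i=min(2*2^2,24)=8, bounds=[4,8]
  i=3: D_i=min(2*2^3,24)=16, bounds=[8,16]
  i=4: D_i=min(2*2^4,24)=24, bounds=[12,24]
  i=5: D_i=min(2*2^5,24)=24, bounds=[12,24]
  i=6: D_i=min(2*2^6,24)=24, bounds=[12,24]
  i=7: D_i=min(2*2^7,24)=24, bounds=[12,24]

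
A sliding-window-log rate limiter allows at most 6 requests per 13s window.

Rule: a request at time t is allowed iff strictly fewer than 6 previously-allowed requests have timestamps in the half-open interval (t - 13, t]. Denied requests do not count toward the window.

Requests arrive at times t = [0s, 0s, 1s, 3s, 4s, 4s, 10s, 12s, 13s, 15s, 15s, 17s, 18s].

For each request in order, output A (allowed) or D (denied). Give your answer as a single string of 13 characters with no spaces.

Answer: AAAAAADDAAAAA

Derivation:
Tracking allowed requests in the window:
  req#1 t=0s: ALLOW
  req#2 t=0s: ALLOW
  req#3 t=1s: ALLOW
  req#4 t=3s: ALLOW
  req#5 t=4s: ALLOW
  req#6 t=4s: ALLOW
  req#7 t=10s: DENY
  req#8 t=12s: DENY
  req#9 t=13s: ALLOW
  req#10 t=15s: ALLOW
  req#11 t=15s: ALLOW
  req#12 t=17s: ALLOW
  req#13 t=18s: ALLOW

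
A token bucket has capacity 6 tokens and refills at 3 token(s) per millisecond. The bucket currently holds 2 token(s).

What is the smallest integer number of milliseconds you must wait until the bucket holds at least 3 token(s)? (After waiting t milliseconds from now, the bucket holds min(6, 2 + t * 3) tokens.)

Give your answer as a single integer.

Need 2 + t * 3 >= 3, so t >= 1/3.
Smallest integer t = ceil(1/3) = 1.

Answer: 1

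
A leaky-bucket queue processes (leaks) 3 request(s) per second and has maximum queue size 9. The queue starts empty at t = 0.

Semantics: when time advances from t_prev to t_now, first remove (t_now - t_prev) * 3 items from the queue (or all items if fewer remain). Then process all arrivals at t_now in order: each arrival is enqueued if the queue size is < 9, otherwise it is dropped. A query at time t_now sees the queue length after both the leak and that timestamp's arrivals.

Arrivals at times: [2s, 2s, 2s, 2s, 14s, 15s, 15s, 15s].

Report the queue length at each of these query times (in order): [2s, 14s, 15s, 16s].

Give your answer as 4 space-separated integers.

Answer: 4 1 3 0

Derivation:
Queue lengths at query times:
  query t=2s: backlog = 4
  query t=14s: backlog = 1
  query t=15s: backlog = 3
  query t=16s: backlog = 0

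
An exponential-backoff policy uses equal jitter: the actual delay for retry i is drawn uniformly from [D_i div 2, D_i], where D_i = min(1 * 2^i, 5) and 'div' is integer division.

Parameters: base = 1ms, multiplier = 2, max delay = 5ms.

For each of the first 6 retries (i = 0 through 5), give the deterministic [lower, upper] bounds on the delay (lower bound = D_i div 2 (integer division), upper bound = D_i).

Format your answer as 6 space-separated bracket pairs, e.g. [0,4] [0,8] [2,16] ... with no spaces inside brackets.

Answer: [0,1] [1,2] [2,4] [2,5] [2,5] [2,5]

Derivation:
Computing bounds per retry:
  i=0: D_i=min(1*2^0,5)=1, bounds=[0,1]
  i=1: D_i=min(1*2^1,5)=2, bounds=[1,2]
  i=2: D_i=min(1*2^2,5)=4, bounds=[2,4]
  i=3: D_i=min(1*2^3,5)=5, bounds=[2,5]
  i=4: D_i=min(1*2^4,5)=5, bounds=[2,5]
  i=5: D_i=min(1*2^5,5)=5, bounds=[2,5]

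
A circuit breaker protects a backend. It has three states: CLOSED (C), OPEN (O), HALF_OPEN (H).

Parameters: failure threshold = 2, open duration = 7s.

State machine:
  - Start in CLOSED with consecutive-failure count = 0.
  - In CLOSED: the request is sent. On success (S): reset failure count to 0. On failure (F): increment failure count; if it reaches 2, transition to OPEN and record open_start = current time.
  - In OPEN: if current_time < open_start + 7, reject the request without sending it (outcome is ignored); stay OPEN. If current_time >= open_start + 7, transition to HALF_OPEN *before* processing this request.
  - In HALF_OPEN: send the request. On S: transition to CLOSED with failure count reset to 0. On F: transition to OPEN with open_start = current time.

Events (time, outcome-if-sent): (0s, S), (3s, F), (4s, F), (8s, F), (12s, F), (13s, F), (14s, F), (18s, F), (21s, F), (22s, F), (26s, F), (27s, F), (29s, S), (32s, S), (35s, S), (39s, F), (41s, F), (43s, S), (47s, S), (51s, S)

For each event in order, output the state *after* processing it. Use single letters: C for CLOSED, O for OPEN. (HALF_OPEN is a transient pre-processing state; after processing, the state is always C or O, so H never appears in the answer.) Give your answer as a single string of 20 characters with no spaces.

State after each event:
  event#1 t=0s outcome=S: state=CLOSED
  event#2 t=3s outcome=F: state=CLOSED
  event#3 t=4s outcome=F: state=OPEN
  event#4 t=8s outcome=F: state=OPEN
  event#5 t=12s outcome=F: state=OPEN
  event#6 t=13s outcome=F: state=OPEN
  event#7 t=14s outcome=F: state=OPEN
  event#8 t=18s outcome=F: state=OPEN
  event#9 t=21s outcome=F: state=OPEN
  event#10 t=22s outcome=F: state=OPEN
  event#11 t=26s outcome=F: state=OPEN
  event#12 t=27s outcome=F: state=OPEN
  event#13 t=29s outcome=S: state=CLOSED
  event#14 t=32s outcome=S: state=CLOSED
  event#15 t=35s outcome=S: state=CLOSED
  event#16 t=39s outcome=F: state=CLOSED
  event#17 t=41s outcome=F: state=OPEN
  event#18 t=43s outcome=S: state=OPEN
  event#19 t=47s outcome=S: state=OPEN
  event#20 t=51s outcome=S: state=CLOSED

Answer: CCOOOOOOOOOOCCCCOOOC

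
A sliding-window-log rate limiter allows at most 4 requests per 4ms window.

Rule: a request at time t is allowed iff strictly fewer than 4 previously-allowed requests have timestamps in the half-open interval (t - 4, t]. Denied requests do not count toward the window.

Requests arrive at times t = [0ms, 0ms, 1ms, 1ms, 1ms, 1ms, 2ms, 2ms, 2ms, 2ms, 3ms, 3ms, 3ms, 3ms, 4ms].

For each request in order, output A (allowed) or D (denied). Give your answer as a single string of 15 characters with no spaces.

Tracking allowed requests in the window:
  req#1 t=0ms: ALLOW
  req#2 t=0ms: ALLOW
  req#3 t=1ms: ALLOW
  req#4 t=1ms: ALLOW
  req#5 t=1ms: DENY
  req#6 t=1ms: DENY
  req#7 t=2ms: DENY
  req#8 t=2ms: DENY
  req#9 t=2ms: DENY
  req#10 t=2ms: DENY
  req#11 t=3ms: DENY
  req#12 t=3ms: DENY
  req#13 t=3ms: DENY
  req#14 t=3ms: DENY
  req#15 t=4ms: ALLOW

Answer: AAAADDDDDDDDDDA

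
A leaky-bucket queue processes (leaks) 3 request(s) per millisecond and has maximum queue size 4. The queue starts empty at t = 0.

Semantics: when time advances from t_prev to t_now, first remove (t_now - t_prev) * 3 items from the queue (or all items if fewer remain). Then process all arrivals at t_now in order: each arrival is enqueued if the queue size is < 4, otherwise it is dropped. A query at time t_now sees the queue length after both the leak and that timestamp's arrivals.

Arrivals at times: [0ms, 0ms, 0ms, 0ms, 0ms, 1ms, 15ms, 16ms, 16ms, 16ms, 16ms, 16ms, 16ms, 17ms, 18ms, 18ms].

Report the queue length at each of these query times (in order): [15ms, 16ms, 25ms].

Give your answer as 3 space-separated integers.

Answer: 1 4 0

Derivation:
Queue lengths at query times:
  query t=15ms: backlog = 1
  query t=16ms: backlog = 4
  query t=25ms: backlog = 0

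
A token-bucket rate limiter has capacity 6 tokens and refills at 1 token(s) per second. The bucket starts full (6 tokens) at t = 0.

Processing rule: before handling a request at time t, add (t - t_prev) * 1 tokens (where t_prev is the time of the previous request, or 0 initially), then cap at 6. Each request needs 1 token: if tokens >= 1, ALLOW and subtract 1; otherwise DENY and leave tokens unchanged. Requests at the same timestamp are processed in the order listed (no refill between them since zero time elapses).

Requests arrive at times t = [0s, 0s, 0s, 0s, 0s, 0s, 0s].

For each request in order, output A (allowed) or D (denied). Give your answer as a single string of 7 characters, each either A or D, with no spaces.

Simulating step by step:
  req#1 t=0s: ALLOW
  req#2 t=0s: ALLOW
  req#3 t=0s: ALLOW
  req#4 t=0s: ALLOW
  req#5 t=0s: ALLOW
  req#6 t=0s: ALLOW
  req#7 t=0s: DENY

Answer: AAAAAAD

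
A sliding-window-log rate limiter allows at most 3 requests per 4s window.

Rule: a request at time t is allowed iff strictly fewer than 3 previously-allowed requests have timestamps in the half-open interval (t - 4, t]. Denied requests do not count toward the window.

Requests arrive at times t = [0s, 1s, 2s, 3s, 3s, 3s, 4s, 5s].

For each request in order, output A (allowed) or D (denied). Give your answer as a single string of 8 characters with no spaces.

Answer: AAADDDAA

Derivation:
Tracking allowed requests in the window:
  req#1 t=0s: ALLOW
  req#2 t=1s: ALLOW
  req#3 t=2s: ALLOW
  req#4 t=3s: DENY
  req#5 t=3s: DENY
  req#6 t=3s: DENY
  req#7 t=4s: ALLOW
  req#8 t=5s: ALLOW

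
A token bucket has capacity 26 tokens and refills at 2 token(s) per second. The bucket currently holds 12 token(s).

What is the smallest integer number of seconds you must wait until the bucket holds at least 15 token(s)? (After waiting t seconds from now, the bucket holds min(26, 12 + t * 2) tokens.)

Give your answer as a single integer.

Need 12 + t * 2 >= 15, so t >= 3/2.
Smallest integer t = ceil(3/2) = 2.

Answer: 2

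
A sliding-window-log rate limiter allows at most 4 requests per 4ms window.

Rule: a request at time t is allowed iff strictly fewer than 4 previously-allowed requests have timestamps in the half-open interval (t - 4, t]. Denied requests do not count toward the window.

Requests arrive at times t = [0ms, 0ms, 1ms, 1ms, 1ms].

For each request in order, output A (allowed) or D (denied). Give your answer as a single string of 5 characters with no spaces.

Tracking allowed requests in the window:
  req#1 t=0ms: ALLOW
  req#2 t=0ms: ALLOW
  req#3 t=1ms: ALLOW
  req#4 t=1ms: ALLOW
  req#5 t=1ms: DENY

Answer: AAAAD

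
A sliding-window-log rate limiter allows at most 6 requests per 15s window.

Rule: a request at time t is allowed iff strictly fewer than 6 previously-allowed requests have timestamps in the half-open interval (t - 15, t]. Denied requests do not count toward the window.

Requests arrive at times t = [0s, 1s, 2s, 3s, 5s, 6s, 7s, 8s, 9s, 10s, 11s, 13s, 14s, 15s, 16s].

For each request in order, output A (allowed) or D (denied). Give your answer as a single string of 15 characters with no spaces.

Tracking allowed requests in the window:
  req#1 t=0s: ALLOW
  req#2 t=1s: ALLOW
  req#3 t=2s: ALLOW
  req#4 t=3s: ALLOW
  req#5 t=5s: ALLOW
  req#6 t=6s: ALLOW
  req#7 t=7s: DENY
  req#8 t=8s: DENY
  req#9 t=9s: DENY
  req#10 t=10s: DENY
  req#11 t=11s: DENY
  req#12 t=13s: DENY
  req#13 t=14s: DENY
  req#14 t=15s: ALLOW
  req#15 t=16s: ALLOW

Answer: AAAAAADDDDDDDAA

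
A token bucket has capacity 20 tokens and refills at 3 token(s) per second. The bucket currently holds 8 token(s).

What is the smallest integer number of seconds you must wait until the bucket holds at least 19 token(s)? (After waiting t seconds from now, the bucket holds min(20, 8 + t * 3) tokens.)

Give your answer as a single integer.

Answer: 4

Derivation:
Need 8 + t * 3 >= 19, so t >= 11/3.
Smallest integer t = ceil(11/3) = 4.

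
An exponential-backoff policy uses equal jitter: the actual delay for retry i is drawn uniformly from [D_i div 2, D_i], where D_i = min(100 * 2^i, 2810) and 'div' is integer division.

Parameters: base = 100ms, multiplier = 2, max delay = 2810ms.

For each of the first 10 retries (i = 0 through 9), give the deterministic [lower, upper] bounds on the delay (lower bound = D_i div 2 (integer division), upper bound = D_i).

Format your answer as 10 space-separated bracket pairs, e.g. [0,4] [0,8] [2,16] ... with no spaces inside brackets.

Answer: [50,100] [100,200] [200,400] [400,800] [800,1600] [1405,2810] [1405,2810] [1405,2810] [1405,2810] [1405,2810]

Derivation:
Computing bounds per retry:
  i=0: D_i=min(100*2^0,2810)=100, bounds=[50,100]
  i=1: D_i=min(100*2^1,2810)=200, bounds=[100,200]
  i=2: D_i=min(100*2^2,2810)=400, bounds=[200,400]
  i=3: D_i=min(100*2^3,2810)=800, bounds=[400,800]
  i=4: D_i=min(100*2^4,2810)=1600, bounds=[800,1600]
  i=5: D_i=min(100*2^5,2810)=2810, bounds=[1405,2810]
  i=6: D_i=min(100*2^6,2810)=2810, bounds=[1405,2810]
  i=7: D_i=min(100*2^7,2810)=2810, bounds=[1405,2810]
  i=8: D_i=min(100*2^8,2810)=2810, bounds=[1405,2810]
  i=9: D_i=min(100*2^9,2810)=2810, bounds=[1405,2810]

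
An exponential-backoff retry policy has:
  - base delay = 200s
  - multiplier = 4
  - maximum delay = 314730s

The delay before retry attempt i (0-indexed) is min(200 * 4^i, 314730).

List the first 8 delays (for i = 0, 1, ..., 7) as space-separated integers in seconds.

Answer: 200 800 3200 12800 51200 204800 314730 314730

Derivation:
Computing each delay:
  i=0: min(200*4^0, 314730) = 200
  i=1: min(200*4^1, 314730) = 800
  i=2: min(200*4^2, 314730) = 3200
  i=3: min(200*4^3, 314730) = 12800
  i=4: min(200*4^4, 314730) = 51200
  i=5: min(200*4^5, 314730) = 204800
  i=6: min(200*4^6, 314730) = 314730
  i=7: min(200*4^7, 314730) = 314730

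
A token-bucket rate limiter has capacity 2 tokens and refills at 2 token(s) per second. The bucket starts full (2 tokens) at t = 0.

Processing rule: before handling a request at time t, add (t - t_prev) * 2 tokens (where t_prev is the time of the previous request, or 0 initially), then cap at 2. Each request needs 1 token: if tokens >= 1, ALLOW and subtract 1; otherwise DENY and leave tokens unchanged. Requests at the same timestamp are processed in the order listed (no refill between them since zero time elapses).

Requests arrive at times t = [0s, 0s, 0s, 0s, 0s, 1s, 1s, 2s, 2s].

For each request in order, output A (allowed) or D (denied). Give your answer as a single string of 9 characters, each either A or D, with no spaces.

Simulating step by step:
  req#1 t=0s: ALLOW
  req#2 t=0s: ALLOW
  req#3 t=0s: DENY
  req#4 t=0s: DENY
  req#5 t=0s: DENY
  req#6 t=1s: ALLOW
  req#7 t=1s: ALLOW
  req#8 t=2s: ALLOW
  req#9 t=2s: ALLOW

Answer: AADDDAAAA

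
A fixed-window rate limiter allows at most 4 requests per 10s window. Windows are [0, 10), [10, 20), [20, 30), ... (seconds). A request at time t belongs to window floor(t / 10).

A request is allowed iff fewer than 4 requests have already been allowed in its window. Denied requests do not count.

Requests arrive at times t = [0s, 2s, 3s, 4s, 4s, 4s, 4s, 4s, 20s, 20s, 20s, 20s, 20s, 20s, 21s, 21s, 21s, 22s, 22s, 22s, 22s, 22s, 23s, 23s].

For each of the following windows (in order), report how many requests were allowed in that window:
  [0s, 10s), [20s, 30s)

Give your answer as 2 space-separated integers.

Answer: 4 4

Derivation:
Processing requests:
  req#1 t=0s (window 0): ALLOW
  req#2 t=2s (window 0): ALLOW
  req#3 t=3s (window 0): ALLOW
  req#4 t=4s (window 0): ALLOW
  req#5 t=4s (window 0): DENY
  req#6 t=4s (window 0): DENY
  req#7 t=4s (window 0): DENY
  req#8 t=4s (window 0): DENY
  req#9 t=20s (window 2): ALLOW
  req#10 t=20s (window 2): ALLOW
  req#11 t=20s (window 2): ALLOW
  req#12 t=20s (window 2): ALLOW
  req#13 t=20s (window 2): DENY
  req#14 t=20s (window 2): DENY
  req#15 t=21s (window 2): DENY
  req#16 t=21s (window 2): DENY
  req#17 t=21s (window 2): DENY
  req#18 t=22s (window 2): DENY
  req#19 t=22s (window 2): DENY
  req#20 t=22s (window 2): DENY
  req#21 t=22s (window 2): DENY
  req#22 t=22s (window 2): DENY
  req#23 t=23s (window 2): DENY
  req#24 t=23s (window 2): DENY

Allowed counts by window: 4 4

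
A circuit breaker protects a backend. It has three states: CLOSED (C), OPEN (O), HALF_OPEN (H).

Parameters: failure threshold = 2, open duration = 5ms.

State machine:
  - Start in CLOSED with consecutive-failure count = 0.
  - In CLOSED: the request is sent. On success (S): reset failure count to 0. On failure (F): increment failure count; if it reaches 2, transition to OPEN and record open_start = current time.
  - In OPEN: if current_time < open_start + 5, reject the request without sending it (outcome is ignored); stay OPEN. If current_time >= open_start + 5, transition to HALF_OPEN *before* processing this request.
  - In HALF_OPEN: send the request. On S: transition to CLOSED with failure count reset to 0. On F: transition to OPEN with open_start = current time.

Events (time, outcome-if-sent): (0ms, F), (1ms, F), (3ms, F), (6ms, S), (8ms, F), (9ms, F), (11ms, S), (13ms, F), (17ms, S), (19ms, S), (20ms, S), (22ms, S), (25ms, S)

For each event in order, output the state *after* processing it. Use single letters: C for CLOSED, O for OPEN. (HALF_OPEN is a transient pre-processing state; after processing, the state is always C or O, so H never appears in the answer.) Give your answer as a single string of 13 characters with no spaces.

State after each event:
  event#1 t=0ms outcome=F: state=CLOSED
  event#2 t=1ms outcome=F: state=OPEN
  event#3 t=3ms outcome=F: state=OPEN
  event#4 t=6ms outcome=S: state=CLOSED
  event#5 t=8ms outcome=F: state=CLOSED
  event#6 t=9ms outcome=F: state=OPEN
  event#7 t=11ms outcome=S: state=OPEN
  event#8 t=13ms outcome=F: state=OPEN
  event#9 t=17ms outcome=S: state=CLOSED
  event#10 t=19ms outcome=S: state=CLOSED
  event#11 t=20ms outcome=S: state=CLOSED
  event#12 t=22ms outcome=S: state=CLOSED
  event#13 t=25ms outcome=S: state=CLOSED

Answer: COOCCOOOCCCCC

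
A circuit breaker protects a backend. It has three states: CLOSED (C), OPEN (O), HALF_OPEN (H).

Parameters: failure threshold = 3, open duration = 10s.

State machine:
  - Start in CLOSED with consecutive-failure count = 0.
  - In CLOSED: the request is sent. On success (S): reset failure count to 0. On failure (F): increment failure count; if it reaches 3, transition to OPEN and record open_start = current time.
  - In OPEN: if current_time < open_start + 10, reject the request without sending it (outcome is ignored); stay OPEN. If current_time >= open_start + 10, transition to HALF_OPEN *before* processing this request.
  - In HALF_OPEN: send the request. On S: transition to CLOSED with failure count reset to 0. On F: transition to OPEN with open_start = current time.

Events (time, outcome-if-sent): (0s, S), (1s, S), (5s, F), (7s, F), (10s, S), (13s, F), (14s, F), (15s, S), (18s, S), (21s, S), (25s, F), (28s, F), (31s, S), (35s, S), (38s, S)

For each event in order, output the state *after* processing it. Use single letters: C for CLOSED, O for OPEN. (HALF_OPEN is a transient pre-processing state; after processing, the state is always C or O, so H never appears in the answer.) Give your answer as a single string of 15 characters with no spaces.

Answer: CCCCCCCCCCCCCCC

Derivation:
State after each event:
  event#1 t=0s outcome=S: state=CLOSED
  event#2 t=1s outcome=S: state=CLOSED
  event#3 t=5s outcome=F: state=CLOSED
  event#4 t=7s outcome=F: state=CLOSED
  event#5 t=10s outcome=S: state=CLOSED
  event#6 t=13s outcome=F: state=CLOSED
  event#7 t=14s outcome=F: state=CLOSED
  event#8 t=15s outcome=S: state=CLOSED
  event#9 t=18s outcome=S: state=CLOSED
  event#10 t=21s outcome=S: state=CLOSED
  event#11 t=25s outcome=F: state=CLOSED
  event#12 t=28s outcome=F: state=CLOSED
  event#13 t=31s outcome=S: state=CLOSED
  event#14 t=35s outcome=S: state=CLOSED
  event#15 t=38s outcome=S: state=CLOSED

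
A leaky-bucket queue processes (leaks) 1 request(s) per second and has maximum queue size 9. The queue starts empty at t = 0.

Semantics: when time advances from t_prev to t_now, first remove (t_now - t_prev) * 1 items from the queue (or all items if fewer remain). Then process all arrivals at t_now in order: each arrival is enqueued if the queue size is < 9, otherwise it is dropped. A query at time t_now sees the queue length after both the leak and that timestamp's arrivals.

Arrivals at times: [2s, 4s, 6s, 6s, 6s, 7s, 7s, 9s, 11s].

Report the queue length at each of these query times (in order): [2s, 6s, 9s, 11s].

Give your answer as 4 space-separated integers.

Queue lengths at query times:
  query t=2s: backlog = 1
  query t=6s: backlog = 3
  query t=9s: backlog = 3
  query t=11s: backlog = 2

Answer: 1 3 3 2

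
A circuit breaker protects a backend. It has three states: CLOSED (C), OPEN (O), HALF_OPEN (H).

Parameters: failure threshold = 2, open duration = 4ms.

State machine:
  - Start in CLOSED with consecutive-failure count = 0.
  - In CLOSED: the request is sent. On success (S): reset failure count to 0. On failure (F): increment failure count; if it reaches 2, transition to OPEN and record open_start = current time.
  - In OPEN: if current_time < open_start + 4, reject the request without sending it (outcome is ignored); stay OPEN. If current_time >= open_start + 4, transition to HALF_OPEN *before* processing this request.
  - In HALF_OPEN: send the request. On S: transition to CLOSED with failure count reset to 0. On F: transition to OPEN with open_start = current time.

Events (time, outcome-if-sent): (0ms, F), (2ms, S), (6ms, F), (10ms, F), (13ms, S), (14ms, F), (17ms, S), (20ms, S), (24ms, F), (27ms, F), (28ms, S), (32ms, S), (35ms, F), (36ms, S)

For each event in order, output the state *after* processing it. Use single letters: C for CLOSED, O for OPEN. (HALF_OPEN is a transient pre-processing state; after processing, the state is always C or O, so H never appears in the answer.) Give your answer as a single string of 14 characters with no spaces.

State after each event:
  event#1 t=0ms outcome=F: state=CLOSED
  event#2 t=2ms outcome=S: state=CLOSED
  event#3 t=6ms outcome=F: state=CLOSED
  event#4 t=10ms outcome=F: state=OPEN
  event#5 t=13ms outcome=S: state=OPEN
  event#6 t=14ms outcome=F: state=OPEN
  event#7 t=17ms outcome=S: state=OPEN
  event#8 t=20ms outcome=S: state=CLOSED
  event#9 t=24ms outcome=F: state=CLOSED
  event#10 t=27ms outcome=F: state=OPEN
  event#11 t=28ms outcome=S: state=OPEN
  event#12 t=32ms outcome=S: state=CLOSED
  event#13 t=35ms outcome=F: state=CLOSED
  event#14 t=36ms outcome=S: state=CLOSED

Answer: CCCOOOOCCOOCCC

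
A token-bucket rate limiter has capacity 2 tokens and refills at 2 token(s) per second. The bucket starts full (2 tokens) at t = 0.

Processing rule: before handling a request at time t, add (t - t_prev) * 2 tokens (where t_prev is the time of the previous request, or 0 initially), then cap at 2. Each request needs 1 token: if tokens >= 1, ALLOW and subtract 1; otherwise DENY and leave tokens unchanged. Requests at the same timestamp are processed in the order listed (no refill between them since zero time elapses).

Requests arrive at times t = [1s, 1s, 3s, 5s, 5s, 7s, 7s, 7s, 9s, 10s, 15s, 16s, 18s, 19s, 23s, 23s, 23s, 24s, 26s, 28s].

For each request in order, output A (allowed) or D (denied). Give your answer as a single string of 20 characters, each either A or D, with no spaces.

Answer: AAAAAAADAAAAAAAADAAA

Derivation:
Simulating step by step:
  req#1 t=1s: ALLOW
  req#2 t=1s: ALLOW
  req#3 t=3s: ALLOW
  req#4 t=5s: ALLOW
  req#5 t=5s: ALLOW
  req#6 t=7s: ALLOW
  req#7 t=7s: ALLOW
  req#8 t=7s: DENY
  req#9 t=9s: ALLOW
  req#10 t=10s: ALLOW
  req#11 t=15s: ALLOW
  req#12 t=16s: ALLOW
  req#13 t=18s: ALLOW
  req#14 t=19s: ALLOW
  req#15 t=23s: ALLOW
  req#16 t=23s: ALLOW
  req#17 t=23s: DENY
  req#18 t=24s: ALLOW
  req#19 t=26s: ALLOW
  req#20 t=28s: ALLOW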